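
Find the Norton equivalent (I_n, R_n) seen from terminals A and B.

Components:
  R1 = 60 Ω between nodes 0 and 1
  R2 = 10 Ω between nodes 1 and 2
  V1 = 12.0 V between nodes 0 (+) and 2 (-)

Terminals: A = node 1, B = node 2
Find the Thévenin equivalent first; then I_n = V_th/R_th and R_n = R_th.
Step 1 — V_th is the open-circuit voltage V_A - V_B (nothing connected across the terminals).
Nodal analysis, taking node 2 as the 0 V reference.
Source V1 fixes V_0 = 12 V.
KCL at each unknown node (sum of currents leaving = 0; resistances in Ω):
  Node 1: (V_1 - 12)/60 + (V_1 - 0)/10 = 0
Collecting terms: 0.1167 × V_1 = 0.2  =>  V_1 = 1.714 V
V_th = V_1 - V_2 = 1.714 - 0 = 1.714 V
Step 2 — R_th: zero the source — replace V1 by a short circuit (node 2 merges into node 0) — and find the resistance seen between A (node 1) and B (node 0).
Reduce the network between node 1 (A) and node 0 (B) by series/parallel combination:
  Rp1 = R1 ‖ R2 (parallel, both between nodes 0 and 1) = 1/(1/60 + 1/10) = 8.571 Ω
R_th = 8.571 Ω
I_n = V_th/R_th = 1.714/8.571 = 0.2 A, and R_n = R_th = 8.571 Ω

Final answer: I_n = 0.2 A, R_n = 8.571 Ω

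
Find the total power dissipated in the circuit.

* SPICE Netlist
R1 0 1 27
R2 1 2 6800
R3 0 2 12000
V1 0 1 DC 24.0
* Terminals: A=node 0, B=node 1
Nodal analysis, taking node 1 as the 0 V reference.
Source V1 fixes V_0 = 24 V.
KCL at each unknown node (sum of currents leaving = 0; resistances in Ω):
  Node 2: (V_2 - 0)/6800 + (V_2 - 24)/12000 = 0
Collecting terms: 0.0002304 × V_2 = 0.002  =>  V_2 = 8.681 V
Power in each resistor, P = (ΔV)²/R:
  P_R1 = (24 - 0)²/27 = 21.33 W
  P_R2 = (0 - 8.681)²/6800 = 0.01108 W
  P_R3 = (24 - 8.681)²/12000 = 0.01956 W
P_total = P_R1 + P_R2 + P_R3 = 21.36 W

Final answer: 21.36 W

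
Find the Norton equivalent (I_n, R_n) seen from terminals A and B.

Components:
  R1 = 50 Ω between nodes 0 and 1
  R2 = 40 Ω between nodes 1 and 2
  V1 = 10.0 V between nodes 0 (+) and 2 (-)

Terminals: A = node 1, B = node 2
Find the Thévenin equivalent first; then I_n = V_th/R_th and R_n = R_th.
Step 1 — V_th is the open-circuit voltage V_A - V_B (nothing connected across the terminals).
Nodal analysis, taking node 2 as the 0 V reference.
Source V1 fixes V_0 = 10 V.
KCL at each unknown node (sum of currents leaving = 0; resistances in Ω):
  Node 1: (V_1 - 10)/50 + (V_1 - 0)/40 = 0
Collecting terms: 0.045 × V_1 = 0.2  =>  V_1 = 4.444 V
V_th = V_1 - V_2 = 4.444 - 0 = 4.444 V
Step 2 — R_th: zero the source — replace V1 by a short circuit (node 2 merges into node 0) — and find the resistance seen between A (node 1) and B (node 0).
Reduce the network between node 1 (A) and node 0 (B) by series/parallel combination:
  Rp1 = R1 ‖ R2 (parallel, both between nodes 0 and 1) = 1/(1/50 + 1/40) = 22.22 Ω
R_th = 22.22 Ω
I_n = V_th/R_th = 4.444/22.22 = 0.2 A, and R_n = R_th = 22.22 Ω

Final answer: I_n = 0.2 A, R_n = 22.22 Ω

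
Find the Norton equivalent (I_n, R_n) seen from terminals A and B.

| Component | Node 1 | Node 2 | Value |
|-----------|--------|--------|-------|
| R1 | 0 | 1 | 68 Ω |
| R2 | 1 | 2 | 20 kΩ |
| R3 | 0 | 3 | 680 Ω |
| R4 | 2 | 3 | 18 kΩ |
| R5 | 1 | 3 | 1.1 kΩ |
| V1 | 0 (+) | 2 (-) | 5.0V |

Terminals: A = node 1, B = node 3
Find the Thévenin equivalent first; then I_n = V_th/R_th and R_n = R_th.
Step 1 — V_th is the open-circuit voltage V_A - V_B (nothing connected across the terminals).
Nodal analysis, taking node 2 as the 0 V reference.
Source V1 fixes V_0 = 5 V.
KCL at each unknown node (sum of currents leaving = 0; resistances in Ω):
  Node 1: (V_1 - 5)/68 + (V_1 - 0)/20000 + (V_1 - V_3)/1100 = 0
  Node 3: (V_3 - 5)/680 + (V_3 - 0)/18000 + (V_3 - V_1)/1100 = 0
Collecting terms (coefficients in siemens):
  0.01566·V_1 - 0.0009091·V_3 = 0.07353
  0.002435·V_3 - 0.0009091·V_1 = 0.007353
Determinant D = (0.01566)(0.002435) - (-0.0009091)(-0.0009091) = 0.00003732
V_1 = [(0.07353)(0.002435) - (-0.0009091)(0.007353)]/D = 4.977 V
V_3 = [(0.01566)(0.007353) - (0.07353)(-0.0009091)]/D = 4.877 V
V_th = V_1 - V_3 = 4.977 - 4.877 = 0.0996 V
Step 2 — R_th: zero the source — replace V1 by a short circuit (node 2 merges into node 0) — and find the resistance seen between A (node 1) and B (node 3).
Reduce the network between node 1 (A) and node 3 (B) by series/parallel combination:
  Rp1 = R1 ‖ R2 (parallel, both between nodes 0 and 1) = 1/(1/68 + 1/20000) = 67.77 Ω
  Rp2 = R3 ‖ R4 (parallel, both between nodes 0 and 3) = 1/(1/680 + 1/18000) = 655.2 Ω
  Rs1 = Rp1 + Rp2 (series, joined only at node 0) = 67.77 + 655.2 = 723 Ω
  Rp3 = R5 ‖ Rs1 (parallel, both between nodes 1 and 3) = 1/(1/1100 + 1/723) = 436.3 Ω
R_th = 436.3 Ω
I_n = V_th/R_th = 0.0996/436.3 = 0.0002283 A, and R_n = R_th = 436.3 Ω

Final answer: I_n = 0.0002283 A, R_n = 436.3 Ω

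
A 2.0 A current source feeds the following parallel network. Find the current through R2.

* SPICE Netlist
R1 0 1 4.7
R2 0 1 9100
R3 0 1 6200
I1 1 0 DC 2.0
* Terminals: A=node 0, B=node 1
All resistors sit directly between nodes 0 and 1, so they are in parallel and share one voltage V; the full source current 2 A splits among them.
1/R_par = 1/4.7 + 1/9100 + 1/6200 = 0.213 S  =>  R_par = 4.694 Ω
V = I × R_par = 2 × 4.694 = 9.388 V
I_R2 = V/R2 = 9.388/9100 = 0.001032 A

Final answer: 0.001032 A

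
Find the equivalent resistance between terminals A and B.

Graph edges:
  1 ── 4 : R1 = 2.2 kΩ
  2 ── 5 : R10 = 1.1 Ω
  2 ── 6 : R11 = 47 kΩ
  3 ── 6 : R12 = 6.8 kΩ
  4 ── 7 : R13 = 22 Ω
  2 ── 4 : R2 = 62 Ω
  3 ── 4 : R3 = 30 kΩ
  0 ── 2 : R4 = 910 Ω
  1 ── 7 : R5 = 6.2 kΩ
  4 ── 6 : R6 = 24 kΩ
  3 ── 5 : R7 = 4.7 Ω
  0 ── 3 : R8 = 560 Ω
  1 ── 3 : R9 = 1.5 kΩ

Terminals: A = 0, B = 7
The network is not a plain series/parallel combination. Inject a 1 A test current into terminal A (node 0) and return it from terminal B (node 7); then R_eq = V_A / (1 A).
Nodal analysis, taking node 7 as the 0 V reference.
Current source I_test pushes 1 A into node 0 and draws it out of node 7.
KCL at each unknown node (sum of currents leaving = 0; resistances in Ω):
  Node 0: (V_0 - V_2)/910 + (V_0 - V_3)/560 - 1 = 0
  Node 1: (V_1 - V_4)/2200 + (V_1 - 0)/6200 + (V_1 - V_3)/1500 = 0
  Node 2: (V_2 - V_0)/910 + (V_2 - V_4)/62 + (V_2 - V_5)/1.1 + (V_2 - V_6)/47000 = 0
  Node 3: (V_3 - V_0)/560 + (V_3 - V_1)/1500 + (V_3 - V_4)/30000 + (V_3 - V_5)/4.7 + (V_3 - V_6)/6800 = 0
  Node 4: (V_4 - V_1)/2200 + (V_4 - V_2)/62 + (V_4 - V_3)/30000 + (V_4 - V_6)/24000 + (V_4 - 0)/22 = 0
  Node 5: (V_5 - V_2)/1.1 + (V_5 - V_3)/4.7 = 0
  Node 6: (V_6 - V_2)/47000 + (V_6 - V_3)/6800 + (V_6 - V_4)/24000 = 0
Collecting terms (coefficients in siemens):
  0.002885·V_0 - 0.001099·V_2 - 0.001786·V_3 = 1
  0.001283·V_1 - 0.0006667·V_3 - 0.0004545·V_4 = 0
  0.9263·V_2 - 0.001099·V_0 - 0.01613·V_4 - 0.9091·V_5 - 0.00002128·V_6 = 0
  0.2154·V_3 - 0.001786·V_0 - 0.0006667·V_1 - 0.00003333·V_4 - 0.2128·V_5 - 0.0001471·V_6 = 0
  0.06211·V_4 - 0.0004545·V_1 - 0.01613·V_2 - 0.00003333·V_3 - 0.00004167·V_6 = 0
  1.122·V_5 - 0.9091·V_2 - 0.2128·V_3 = 0
  0.00021·V_6 - 0.00002128·V_2 - 0.0001471·V_3 - 0.00004167·V_4 = 0
Solving these 7 simultaneous equations (Gaussian elimination) gives:
  V_0 = 431 V, V_1 = 52.23 V, V_2 = 82.17 V, V_3 = 85.6 V
  V_4 = 21.81 V, V_5 = 82.82 V, V_6 = 72.59 V
R_eq = V_0 / 1 A = 431 Ω

Final answer: 431 Ω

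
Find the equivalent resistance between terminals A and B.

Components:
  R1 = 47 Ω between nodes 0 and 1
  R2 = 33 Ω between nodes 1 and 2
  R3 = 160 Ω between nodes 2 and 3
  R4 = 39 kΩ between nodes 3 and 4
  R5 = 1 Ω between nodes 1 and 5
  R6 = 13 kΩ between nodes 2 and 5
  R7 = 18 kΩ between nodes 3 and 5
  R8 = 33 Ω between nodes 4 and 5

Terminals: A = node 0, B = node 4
The network is not a plain series/parallel combination. Inject a 1 A test current into terminal A (node 0) and return it from terminal B (node 4); then R_eq = V_A / (1 A).
Nodal analysis, taking node 4 as the 0 V reference.
Current source I_test pushes 1 A into node 0 and draws it out of node 4.
KCL at each unknown node (sum of currents leaving = 0; resistances in Ω):
  Node 0: (V_0 - V_1)/47 - 1 = 0
  Node 1: (V_1 - V_0)/47 + (V_1 - V_2)/33 + (V_1 - V_5)/1 = 0
  Node 2: (V_2 - V_1)/33 + (V_2 - V_3)/160 + (V_2 - V_5)/13000 = 0
  Node 3: (V_3 - V_2)/160 + (V_3 - 0)/39000 + (V_3 - V_5)/18000 = 0
  Node 5: (V_5 - V_1)/1 + (V_5 - V_2)/13000 + (V_5 - V_3)/18000 + (V_5 - 0)/33 = 0
Collecting terms (coefficients in siemens):
  0.02128·V_0 - 0.02128·V_1 = 1
  1.052·V_1 - 0.02128·V_0 - 0.0303·V_2 - 1·V_5 = 0
  0.03663·V_2 - 0.0303·V_1 - 0.00625·V_3 - 0.00007692·V_5 = 0
  0.006331·V_3 - 0.00625·V_2 - 0.00005556·V_5 = 0
  1.03·V_5 - 1·V_1 - 0.00007692·V_2 - 0.00005556·V_3 = 0
Solving these 5 simultaneous equations (Gaussian elimination) gives:
  V_0 = 80.97 V, V_1 = 33.97 V, V_2 = 33.94 V, V_3 = 33.79 V
  V_5 = 32.97 V
R_eq = V_0 / 1 A = 80.97 Ω

Final answer: 80.97 Ω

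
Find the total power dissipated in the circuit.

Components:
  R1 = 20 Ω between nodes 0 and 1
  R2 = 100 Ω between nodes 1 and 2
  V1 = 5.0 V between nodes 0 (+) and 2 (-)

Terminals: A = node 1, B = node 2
Nodal analysis, taking node 2 as the 0 V reference.
Source V1 fixes V_0 = 5 V.
KCL at each unknown node (sum of currents leaving = 0; resistances in Ω):
  Node 1: (V_1 - 5)/20 + (V_1 - 0)/100 = 0
Collecting terms: 0.06 × V_1 = 0.25  =>  V_1 = 4.167 V
Power in each resistor, P = (ΔV)²/R:
  P_R1 = (5 - 4.167)²/20 = 0.03472 W
  P_R2 = (4.167 - 0)²/100 = 0.1736 W
P_total = P_R1 + P_R2 = 0.2083 W

Final answer: 0.2083 W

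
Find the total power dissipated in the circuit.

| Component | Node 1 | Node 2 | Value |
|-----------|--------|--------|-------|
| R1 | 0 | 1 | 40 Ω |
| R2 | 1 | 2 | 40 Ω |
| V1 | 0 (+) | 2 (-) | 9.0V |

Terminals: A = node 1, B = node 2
Nodal analysis, taking node 2 as the 0 V reference.
Source V1 fixes V_0 = 9 V.
KCL at each unknown node (sum of currents leaving = 0; resistances in Ω):
  Node 1: (V_1 - 9)/40 + (V_1 - 0)/40 = 0
Collecting terms: 0.05 × V_1 = 0.225  =>  V_1 = 4.5 V
Power in each resistor, P = (ΔV)²/R:
  P_R1 = (9 - 4.5)²/40 = 0.5062 W
  P_R2 = (4.5 - 0)²/40 = 0.5062 W
P_total = P_R1 + P_R2 = 1.012 W

Final answer: 1.012 W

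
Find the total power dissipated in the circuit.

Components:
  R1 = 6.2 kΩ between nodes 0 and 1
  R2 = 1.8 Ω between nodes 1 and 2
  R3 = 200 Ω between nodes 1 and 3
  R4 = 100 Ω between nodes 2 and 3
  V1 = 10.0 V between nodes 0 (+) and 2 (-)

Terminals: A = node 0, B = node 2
Nodal analysis, taking node 2 as the 0 V reference.
Source V1 fixes V_0 = 10 V.
KCL at each unknown node (sum of currents leaving = 0; resistances in Ω):
  Node 1: (V_1 - 10)/6200 + (V_1 - 0)/1.8 + (V_1 - V_3)/200 = 0
  Node 3: (V_3 - V_1)/200 + (V_3 - 0)/100 = 0
Collecting terms (coefficients in siemens):
  0.5607·V_1 - 0.005·V_3 = 0.001613
  0.015·V_3 - 0.005·V_1 = 0
Determinant D = (0.5607)(0.015) - (-0.005)(-0.005) = 0.008386
V_1 = [(0.001613)(0.015) - (-0.005)(0)]/D = 0.002885 V
V_3 = [(0.5607)(0) - (0.001613)(-0.005)]/D = 0.0009617 V
Power in each resistor, P = (ΔV)²/R:
  P_R1 = (10 - 0.002885)²/6200 = 0.01612 W
  P_R2 = (0.002885 - 0)²/1.8 = 0.000004624 W
  P_R3 = (0.002885 - 0.0009617)²/200 = 0.0000000185 W
  P_R4 = (0 - 0.0009617)²/100 = 0.000000009249 W
P_total = P_R1 + P_R2 + P_R3 + P_R4 = 0.01612 W

Final answer: 0.01612 W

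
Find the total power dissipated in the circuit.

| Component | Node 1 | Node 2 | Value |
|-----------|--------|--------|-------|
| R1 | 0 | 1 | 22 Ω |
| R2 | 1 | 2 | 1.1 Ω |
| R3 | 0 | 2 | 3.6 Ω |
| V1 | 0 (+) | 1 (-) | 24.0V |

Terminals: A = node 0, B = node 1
Nodal analysis, taking node 1 as the 0 V reference.
Source V1 fixes V_0 = 24 V.
KCL at each unknown node (sum of currents leaving = 0; resistances in Ω):
  Node 2: (V_2 - 0)/1.1 + (V_2 - 24)/3.6 = 0
Collecting terms: 1.187 × V_2 = 6.667  =>  V_2 = 5.617 V
Power in each resistor, P = (ΔV)²/R:
  P_R1 = (24 - 0)²/22 = 26.18 W
  P_R2 = (0 - 5.617)²/1.1 = 28.68 W
  P_R3 = (24 - 5.617)²/3.6 = 93.87 W
P_total = P_R1 + P_R2 + P_R3 = 148.7 W

Final answer: 148.7 W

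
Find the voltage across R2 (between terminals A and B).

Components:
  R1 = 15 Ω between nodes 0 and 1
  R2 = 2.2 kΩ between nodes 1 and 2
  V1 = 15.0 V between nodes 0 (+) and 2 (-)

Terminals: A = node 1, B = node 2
R1 and R2 are in series across V1 (node 0 → node 1 → node 2), and the output A–B is taken across R2, so this is a voltage divider.
Series current: I = V1/(R1 + R2) = 15/(15 + 2200) = 15/2215 = 0.006772 A
V_R2 = I × R2 = V1 × R2/(R1 + R2) = 15 × 2200/2215 = 14.9 V

Final answer: 14.9 V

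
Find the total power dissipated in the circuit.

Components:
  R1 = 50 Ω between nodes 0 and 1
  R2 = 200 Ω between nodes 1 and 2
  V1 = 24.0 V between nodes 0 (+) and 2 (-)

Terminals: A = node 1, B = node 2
Nodal analysis, taking node 2 as the 0 V reference.
Source V1 fixes V_0 = 24 V.
KCL at each unknown node (sum of currents leaving = 0; resistances in Ω):
  Node 1: (V_1 - 24)/50 + (V_1 - 0)/200 = 0
Collecting terms: 0.025 × V_1 = 0.48  =>  V_1 = 19.2 V
Power in each resistor, P = (ΔV)²/R:
  P_R1 = (24 - 19.2)²/50 = 0.4608 W
  P_R2 = (19.2 - 0)²/200 = 1.843 W
P_total = P_R1 + P_R2 = 2.304 W

Final answer: 2.304 W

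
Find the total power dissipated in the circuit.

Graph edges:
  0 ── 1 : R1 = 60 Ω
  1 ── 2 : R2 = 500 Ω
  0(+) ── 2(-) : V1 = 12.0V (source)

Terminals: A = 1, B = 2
Nodal analysis, taking node 2 as the 0 V reference.
Source V1 fixes V_0 = 12 V.
KCL at each unknown node (sum of currents leaving = 0; resistances in Ω):
  Node 1: (V_1 - 12)/60 + (V_1 - 0)/500 = 0
Collecting terms: 0.01867 × V_1 = 0.2  =>  V_1 = 10.71 V
Power in each resistor, P = (ΔV)²/R:
  P_R1 = (12 - 10.71)²/60 = 0.02755 W
  P_R2 = (10.71 - 0)²/500 = 0.2296 W
P_total = P_R1 + P_R2 = 0.2571 W

Final answer: 0.2571 W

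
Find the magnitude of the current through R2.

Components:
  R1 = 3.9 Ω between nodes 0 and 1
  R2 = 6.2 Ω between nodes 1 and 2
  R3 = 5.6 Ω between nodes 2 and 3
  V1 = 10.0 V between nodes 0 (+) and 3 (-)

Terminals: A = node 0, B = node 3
Nodal analysis, taking node 3 as the 0 V reference.
Source V1 fixes V_0 = 10 V.
KCL at each unknown node (sum of currents leaving = 0; resistances in Ω):
  Node 1: (V_1 - 10)/3.9 + (V_1 - V_2)/6.2 = 0
  Node 2: (V_2 - V_1)/6.2 + (V_2 - 0)/5.6 = 0
Collecting terms (coefficients in siemens):
  0.4177·V_1 - 0.1613·V_2 = 2.564
  0.3399·V_2 - 0.1613·V_1 = 0
Determinant D = (0.4177)(0.3399) - (-0.1613)(-0.1613) = 0.1159
V_1 = [(2.564)(0.3399) - (-0.1613)(0)]/D = 7.516 V
V_2 = [(0.4177)(0) - (2.564)(-0.1613)]/D = 3.567 V
I_R2 = (V_1 - V_2)/R2 = (7.516 - 3.567)/6.2 = 0.6369 A
|I_R2| = 0.6369 A

Final answer: |I_R2| = 0.6369 A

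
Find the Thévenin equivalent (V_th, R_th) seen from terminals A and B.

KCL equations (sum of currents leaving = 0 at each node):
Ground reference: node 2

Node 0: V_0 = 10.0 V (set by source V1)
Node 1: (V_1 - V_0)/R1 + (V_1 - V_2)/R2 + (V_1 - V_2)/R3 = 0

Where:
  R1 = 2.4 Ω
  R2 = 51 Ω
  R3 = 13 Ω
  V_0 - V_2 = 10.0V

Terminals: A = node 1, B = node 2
Step 1 — V_th is the open-circuit voltage V_A - V_B (nothing connected across the terminals).
Nodal analysis, taking node 2 as the 0 V reference.
Source V1 fixes V_0 = 10 V.
KCL at each unknown node (sum of currents leaving = 0; resistances in Ω):
  Node 1: (V_1 - 10)/2.4 + (V_1 - 0)/51 + (V_1 - 0)/13 = 0
Collecting terms: 0.5132 × V_1 = 4.167  =>  V_1 = 8.119 V
V_th = V_1 - V_2 = 8.119 - 0 = 8.119 V
Step 2 — R_th: zero the source — replace V1 by a short circuit (node 2 merges into node 0) — and find the resistance seen between A (node 1) and B (node 0).
Reduce the network between node 1 (A) and node 0 (B) by series/parallel combination:
  Rp1 = R1 ‖ R2 ‖ R3 (parallel, all between nodes 0 and 1) = 1/(1/2.4 + 1/51 + 1/13) = 1.949 Ω
R_th = 1.949 Ω

Final answer: V_th = 8.119 V, R_th = 1.949 Ω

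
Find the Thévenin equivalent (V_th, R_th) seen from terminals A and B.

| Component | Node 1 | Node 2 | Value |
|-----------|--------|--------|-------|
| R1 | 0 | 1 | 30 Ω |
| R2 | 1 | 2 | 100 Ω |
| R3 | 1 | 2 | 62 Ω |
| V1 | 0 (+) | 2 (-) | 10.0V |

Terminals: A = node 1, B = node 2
Step 1 — V_th is the open-circuit voltage V_A - V_B (nothing connected across the terminals).
Nodal analysis, taking node 2 as the 0 V reference.
Source V1 fixes V_0 = 10 V.
KCL at each unknown node (sum of currents leaving = 0; resistances in Ω):
  Node 1: (V_1 - 10)/30 + (V_1 - 0)/100 + (V_1 - 0)/62 = 0
Collecting terms: 0.05946 × V_1 = 0.3333  =>  V_1 = 5.606 V
V_th = V_1 - V_2 = 5.606 - 0 = 5.606 V
Step 2 — R_th: zero the source — replace V1 by a short circuit (node 2 merges into node 0) — and find the resistance seen between A (node 1) and B (node 0).
Reduce the network between node 1 (A) and node 0 (B) by series/parallel combination:
  Rp1 = R1 ‖ R2 ‖ R3 (parallel, all between nodes 0 and 1) = 1/(1/30 + 1/100 + 1/62) = 16.82 Ω
R_th = 16.82 Ω

Final answer: V_th = 5.606 V, R_th = 16.82 Ω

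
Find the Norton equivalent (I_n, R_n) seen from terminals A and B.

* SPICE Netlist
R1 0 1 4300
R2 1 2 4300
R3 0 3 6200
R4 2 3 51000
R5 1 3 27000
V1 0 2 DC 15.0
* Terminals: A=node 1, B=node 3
Find the Thévenin equivalent first; then I_n = V_th/R_th and R_n = R_th.
Step 1 — V_th is the open-circuit voltage V_A - V_B (nothing connected across the terminals).
Nodal analysis, taking node 2 as the 0 V reference.
Source V1 fixes V_0 = 15 V.
KCL at each unknown node (sum of currents leaving = 0; resistances in Ω):
  Node 1: (V_1 - 15)/4300 + (V_1 - 0)/4300 + (V_1 - V_3)/27000 = 0
  Node 3: (V_3 - 15)/6200 + (V_3 - 0)/51000 + (V_3 - V_1)/27000 = 0
Collecting terms (coefficients in siemens):
  0.0005022·V_1 - 0.00003704·V_3 = 0.003488
  0.0002179·V_3 - 0.00003704·V_1 = 0.002419
Determinant D = (0.0005022)(0.0002179) - (-0.00003704)(-0.00003704) = 0.0000001081
V_1 = [(0.003488)(0.0002179) - (-0.00003704)(0.002419)]/D = 7.864 V
V_3 = [(0.0005022)(0.002419) - (0.003488)(-0.00003704)]/D = 12.44 V
V_th = V_1 - V_3 = 7.864 - 12.44 = -4.574 V
Step 2 — R_th: zero the source — replace V1 by a short circuit (node 2 merges into node 0) — and find the resistance seen between A (node 1) and B (node 3).
Reduce the network between node 1 (A) and node 3 (B) by series/parallel combination:
  Rp1 = R1 ‖ R2 (parallel, both between nodes 0 and 1) = 1/(1/4300 + 1/4300) = 2150 Ω
  Rp2 = R3 ‖ R4 (parallel, both between nodes 0 and 3) = 1/(1/6200 + 1/51000) = 5528 Ω
  Rs1 = Rp1 + Rp2 (series, joined only at node 0) = 2150 + 5528 = 7678 Ω
  Rp3 = R5 ‖ Rs1 (parallel, both between nodes 1 and 3) = 1/(1/27000 + 1/7678) = 5978 Ω
R_th = 5.978 kΩ
I_n = V_th/R_th = -4.574/5978 = -0.0007651 A, and R_n = R_th = 5.978 kΩ

Final answer: I_n = -0.0007651 A, R_n = 5.978 kΩ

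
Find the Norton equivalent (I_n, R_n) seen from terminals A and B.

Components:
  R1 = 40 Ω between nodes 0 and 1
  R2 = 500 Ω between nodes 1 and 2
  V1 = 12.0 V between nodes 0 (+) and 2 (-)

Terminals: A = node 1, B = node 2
Find the Thévenin equivalent first; then I_n = V_th/R_th and R_n = R_th.
Step 1 — V_th is the open-circuit voltage V_A - V_B (nothing connected across the terminals).
Nodal analysis, taking node 2 as the 0 V reference.
Source V1 fixes V_0 = 12 V.
KCL at each unknown node (sum of currents leaving = 0; resistances in Ω):
  Node 1: (V_1 - 12)/40 + (V_1 - 0)/500 = 0
Collecting terms: 0.027 × V_1 = 0.3  =>  V_1 = 11.11 V
V_th = V_1 - V_2 = 11.11 - 0 = 11.11 V
Step 2 — R_th: zero the source — replace V1 by a short circuit (node 2 merges into node 0) — and find the resistance seen between A (node 1) and B (node 0).
Reduce the network between node 1 (A) and node 0 (B) by series/parallel combination:
  Rp1 = R1 ‖ R2 (parallel, both between nodes 0 and 1) = 1/(1/40 + 1/500) = 37.04 Ω
R_th = 37.04 Ω
I_n = V_th/R_th = 11.11/37.04 = 0.3 A, and R_n = R_th = 37.04 Ω

Final answer: I_n = 0.3 A, R_n = 37.04 Ω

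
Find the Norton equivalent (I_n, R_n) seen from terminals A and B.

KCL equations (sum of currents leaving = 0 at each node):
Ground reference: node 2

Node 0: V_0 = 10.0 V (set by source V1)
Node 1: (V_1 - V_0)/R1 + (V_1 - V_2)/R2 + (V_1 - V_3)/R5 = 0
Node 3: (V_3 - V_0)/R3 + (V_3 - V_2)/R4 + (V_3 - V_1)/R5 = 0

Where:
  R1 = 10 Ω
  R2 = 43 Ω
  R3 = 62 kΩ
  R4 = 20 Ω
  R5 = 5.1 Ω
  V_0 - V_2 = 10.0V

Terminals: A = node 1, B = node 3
Find the Thévenin equivalent first; then I_n = V_th/R_th and R_n = R_th.
Step 1 — V_th is the open-circuit voltage V_A - V_B (nothing connected across the terminals).
Nodal analysis, taking node 2 as the 0 V reference.
Source V1 fixes V_0 = 10 V.
KCL at each unknown node (sum of currents leaving = 0; resistances in Ω):
  Node 1: (V_1 - 10)/10 + (V_1 - 0)/43 + (V_1 - V_3)/5.1 = 0
  Node 3: (V_3 - 10)/62000 + (V_3 - 0)/20 + (V_3 - V_1)/5.1 = 0
Collecting terms (coefficients in siemens):
  0.3193·V_1 - 0.1961·V_3 = 1
  0.2461·V_3 - 0.1961·V_1 = 0.0001613
Determinant D = (0.3193)(0.2461) - (-0.1961)(-0.1961) = 0.04014
V_1 = [(1)(0.2461) - (-0.1961)(0.0001613)]/D = 6.132 V
V_3 = [(0.3193)(0.0001613) - (1)(-0.1961)]/D = 4.886 V
V_th = V_1 - V_3 = 6.132 - 4.886 = 1.246 V
Step 2 — R_th: zero the source — replace V1 by a short circuit (node 2 merges into node 0) — and find the resistance seen between A (node 1) and B (node 3).
Reduce the network between node 1 (A) and node 3 (B) by series/parallel combination:
  Rp1 = R1 ‖ R2 (parallel, both between nodes 0 and 1) = 1/(1/10 + 1/43) = 8.113 Ω
  Rp2 = R3 ‖ R4 (parallel, both between nodes 0 and 3) = 1/(1/62000 + 1/20) = 19.99 Ω
  Rs1 = Rp1 + Rp2 (series, joined only at node 0) = 8.113 + 19.99 = 28.11 Ω
  Rp3 = R5 ‖ Rs1 (parallel, both between nodes 1 and 3) = 1/(1/5.1 + 1/28.11) = 4.317 Ω
R_th = 4.317 Ω
I_n = V_th/R_th = 1.246/4.317 = 0.2885 A, and R_n = R_th = 4.317 Ω

Final answer: I_n = 0.2885 A, R_n = 4.317 Ω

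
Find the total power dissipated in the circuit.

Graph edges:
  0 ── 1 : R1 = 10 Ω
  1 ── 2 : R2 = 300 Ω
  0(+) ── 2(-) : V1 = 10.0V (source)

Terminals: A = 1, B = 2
Nodal analysis, taking node 2 as the 0 V reference.
Source V1 fixes V_0 = 10 V.
KCL at each unknown node (sum of currents leaving = 0; resistances in Ω):
  Node 1: (V_1 - 10)/10 + (V_1 - 0)/300 = 0
Collecting terms: 0.1033 × V_1 = 1  =>  V_1 = 9.677 V
Power in each resistor, P = (ΔV)²/R:
  P_R1 = (10 - 9.677)²/10 = 0.01041 W
  P_R2 = (9.677 - 0)²/300 = 0.3122 W
P_total = P_R1 + P_R2 = 0.3226 W

Final answer: 0.3226 W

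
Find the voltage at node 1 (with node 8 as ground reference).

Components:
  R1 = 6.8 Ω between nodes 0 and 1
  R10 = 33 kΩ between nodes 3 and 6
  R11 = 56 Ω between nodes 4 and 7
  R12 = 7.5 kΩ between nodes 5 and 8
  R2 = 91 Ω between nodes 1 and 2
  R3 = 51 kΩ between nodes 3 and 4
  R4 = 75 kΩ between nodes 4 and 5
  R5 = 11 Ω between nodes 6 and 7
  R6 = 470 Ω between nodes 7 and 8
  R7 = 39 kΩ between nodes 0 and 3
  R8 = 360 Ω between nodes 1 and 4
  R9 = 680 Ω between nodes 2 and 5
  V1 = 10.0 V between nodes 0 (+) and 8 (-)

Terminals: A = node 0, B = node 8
Nodal analysis, taking node 8 as the 0 V reference.
Source V1 fixes V_0 = 10 V.
KCL at each unknown node (sum of currents leaving = 0; resistances in Ω):
  Node 1: (V_1 - 10)/6.8 + (V_1 - V_2)/91 + (V_1 - V_4)/360 = 0
  Node 2: (V_2 - V_1)/91 + (V_2 - V_5)/680 = 0
  Node 3: (V_3 - V_4)/51000 + (V_3 - 10)/39000 + (V_3 - V_6)/33000 = 0
  Node 4: (V_4 - V_3)/51000 + (V_4 - V_5)/75000 + (V_4 - V_1)/360 + (V_4 - V_7)/56 = 0
  Node 5: (V_5 - V_4)/75000 + (V_5 - V_2)/680 + (V_5 - 0)/7500 = 0
  Node 6: (V_6 - V_7)/11 + (V_6 - V_3)/33000 = 0
  Node 7: (V_7 - V_6)/11 + (V_7 - 0)/470 + (V_7 - V_4)/56 = 0
Collecting terms (coefficients in siemens):
  0.1608·V_1 - 0.01099·V_2 - 0.002778·V_4 = 1.471
  0.01246·V_2 - 0.01099·V_1 - 0.001471·V_5 = 0
  0.00007555·V_3 - 0.00001961·V_4 - 0.0000303·V_6 = 0.0002564
  0.02067·V_4 - 0.002778·V_1 - 0.00001961·V_3 - 0.00001333·V_5 - 0.01786·V_7 = 0
  0.001617·V_5 - 0.001471·V_2 - 0.00001333·V_4 = 0
  0.09094·V_6 - 0.0000303·V_3 - 0.09091·V_7 = 0
  0.1109·V_7 - 0.01786·V_4 - 0.09091·V_6 = 0
Solving these 7 simultaneous equations (Gaussian elimination) gives:
  V_1 = 9.916 V, V_2 = 9.803 V, V_3 = 7.047 V, V_4 = 5.911 V
  V_5 = 8.963 V, V_6 = 5.285 V, V_7 = 5.284 V
The requested potential is V_1 = 9.916 V.

Final answer: V_1 = 9.916 V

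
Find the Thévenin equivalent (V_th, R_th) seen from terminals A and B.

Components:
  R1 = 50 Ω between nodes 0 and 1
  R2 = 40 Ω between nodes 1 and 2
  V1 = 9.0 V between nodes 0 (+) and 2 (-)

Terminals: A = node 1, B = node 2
Step 1 — V_th is the open-circuit voltage V_A - V_B (nothing connected across the terminals).
Nodal analysis, taking node 2 as the 0 V reference.
Source V1 fixes V_0 = 9 V.
KCL at each unknown node (sum of currents leaving = 0; resistances in Ω):
  Node 1: (V_1 - 9)/50 + (V_1 - 0)/40 = 0
Collecting terms: 0.045 × V_1 = 0.18  =>  V_1 = 4 V
V_th = V_1 - V_2 = 4 - 0 = 4 V
Step 2 — R_th: zero the source — replace V1 by a short circuit (node 2 merges into node 0) — and find the resistance seen between A (node 1) and B (node 0).
Reduce the network between node 1 (A) and node 0 (B) by series/parallel combination:
  Rp1 = R1 ‖ R2 (parallel, both between nodes 0 and 1) = 1/(1/50 + 1/40) = 22.22 Ω
R_th = 22.22 Ω

Final answer: V_th = 4 V, R_th = 22.22 Ω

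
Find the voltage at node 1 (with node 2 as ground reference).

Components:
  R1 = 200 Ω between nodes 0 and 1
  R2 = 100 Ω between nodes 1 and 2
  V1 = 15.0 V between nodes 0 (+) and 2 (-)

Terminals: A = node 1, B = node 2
Nodal analysis, taking node 2 as the 0 V reference.
Source V1 fixes V_0 = 15 V.
KCL at each unknown node (sum of currents leaving = 0; resistances in Ω):
  Node 1: (V_1 - 15)/200 + (V_1 - 0)/100 = 0
Collecting terms: 0.015 × V_1 = 0.075  =>  V_1 = 5 V
The requested potential is V_1 = 5 V.

Final answer: V_1 = 5 V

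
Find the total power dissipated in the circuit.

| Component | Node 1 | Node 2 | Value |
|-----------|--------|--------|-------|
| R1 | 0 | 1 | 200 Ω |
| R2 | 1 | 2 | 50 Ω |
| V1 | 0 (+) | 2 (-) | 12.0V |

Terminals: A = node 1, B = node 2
Nodal analysis, taking node 2 as the 0 V reference.
Source V1 fixes V_0 = 12 V.
KCL at each unknown node (sum of currents leaving = 0; resistances in Ω):
  Node 1: (V_1 - 12)/200 + (V_1 - 0)/50 = 0
Collecting terms: 0.025 × V_1 = 0.06  =>  V_1 = 2.4 V
Power in each resistor, P = (ΔV)²/R:
  P_R1 = (12 - 2.4)²/200 = 0.4608 W
  P_R2 = (2.4 - 0)²/50 = 0.1152 W
P_total = P_R1 + P_R2 = 0.576 W

Final answer: 0.576 W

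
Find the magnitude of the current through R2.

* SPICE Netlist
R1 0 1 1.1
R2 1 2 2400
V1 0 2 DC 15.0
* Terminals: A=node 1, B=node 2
Nodal analysis, taking node 2 as the 0 V reference.
Source V1 fixes V_0 = 15 V.
KCL at each unknown node (sum of currents leaving = 0; resistances in Ω):
  Node 1: (V_1 - 15)/1.1 + (V_1 - 0)/2400 = 0
Collecting terms: 0.9095 × V_1 = 13.64  =>  V_1 = 14.99 V
I_R2 = (V_1 - V_2)/R2 = (14.99 - 0)/2400 = 0.006247 A
|I_R2| = 0.006247 A

Final answer: |I_R2| = 0.006247 A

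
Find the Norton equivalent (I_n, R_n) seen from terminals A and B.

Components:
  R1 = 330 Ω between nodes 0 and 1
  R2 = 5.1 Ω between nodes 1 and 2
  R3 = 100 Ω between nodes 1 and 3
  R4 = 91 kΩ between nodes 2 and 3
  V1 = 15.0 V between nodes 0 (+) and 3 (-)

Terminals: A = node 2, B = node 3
Find the Thévenin equivalent first; then I_n = V_th/R_th and R_n = R_th.
Step 1 — V_th is the open-circuit voltage V_A - V_B (nothing connected across the terminals).
Nodal analysis, taking node 3 as the 0 V reference.
Source V1 fixes V_0 = 15 V.
KCL at each unknown node (sum of currents leaving = 0; resistances in Ω):
  Node 1: (V_1 - 15)/330 + (V_1 - V_2)/5.1 + (V_1 - 0)/100 = 0
  Node 2: (V_2 - V_1)/5.1 + (V_2 - 0)/91000 = 0
Collecting terms (coefficients in siemens):
  0.2091·V_1 - 0.1961·V_2 = 0.04545
  0.1961·V_2 - 0.1961·V_1 = 0
Determinant D = (0.2091)(0.1961) - (-0.1961)(-0.1961) = 0.002557
V_1 = [(0.04545)(0.1961) - (-0.1961)(0)]/D = 3.485 V
V_2 = [(0.2091)(0) - (0.04545)(-0.1961)]/D = 3.485 V
V_th = V_2 - V_3 = 3.485 - 0 = 3.485 V
Step 2 — R_th: zero the source — replace V1 by a short circuit (node 3 merges into node 0) — and find the resistance seen between A (node 2) and B (node 0).
Reduce the network between node 2 (A) and node 0 (B) by series/parallel combination:
  Rp1 = R1 ‖ R3 (parallel, both between nodes 0 and 1) = 1/(1/330 + 1/100) = 76.74 Ω
  Rs1 = R2 + Rp1 (series, joined only at node 1) = 5.1 + 76.74 = 81.84 Ω
  Rp2 = R4 ‖ Rs1 (parallel, both between nodes 0 and 2) = 1/(1/91000 + 1/81.84) = 81.77 Ω
R_th = 81.77 Ω
I_n = V_th/R_th = 3.485/81.77 = 0.04262 A, and R_n = R_th = 81.77 Ω

Final answer: I_n = 0.04262 A, R_n = 81.77 Ω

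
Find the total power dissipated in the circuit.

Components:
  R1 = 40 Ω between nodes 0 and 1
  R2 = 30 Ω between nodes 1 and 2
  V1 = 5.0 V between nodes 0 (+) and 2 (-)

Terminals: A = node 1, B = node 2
Nodal analysis, taking node 2 as the 0 V reference.
Source V1 fixes V_0 = 5 V.
KCL at each unknown node (sum of currents leaving = 0; resistances in Ω):
  Node 1: (V_1 - 5)/40 + (V_1 - 0)/30 = 0
Collecting terms: 0.05833 × V_1 = 0.125  =>  V_1 = 2.143 V
Power in each resistor, P = (ΔV)²/R:
  P_R1 = (5 - 2.143)²/40 = 0.2041 W
  P_R2 = (2.143 - 0)²/30 = 0.1531 W
P_total = P_R1 + P_R2 = 0.3571 W

Final answer: 0.3571 W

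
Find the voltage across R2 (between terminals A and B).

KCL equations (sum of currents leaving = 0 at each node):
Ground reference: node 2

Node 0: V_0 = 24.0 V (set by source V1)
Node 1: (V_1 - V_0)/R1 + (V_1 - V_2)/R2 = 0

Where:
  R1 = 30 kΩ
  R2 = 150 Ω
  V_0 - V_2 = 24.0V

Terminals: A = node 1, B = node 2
R1 and R2 are in series across V1 (node 0 → node 1 → node 2), and the output A–B is taken across R2, so this is a voltage divider.
Series current: I = V1/(R1 + R2) = 24/(30000 + 150) = 24/30150 = 0.000796 A
V_R2 = I × R2 = V1 × R2/(R1 + R2) = 24 × 150/30150 = 0.1194 V

Final answer: 0.1194 V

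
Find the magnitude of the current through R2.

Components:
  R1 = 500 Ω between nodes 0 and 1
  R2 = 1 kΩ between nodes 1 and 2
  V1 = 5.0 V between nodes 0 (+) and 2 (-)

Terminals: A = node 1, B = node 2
Nodal analysis, taking node 2 as the 0 V reference.
Source V1 fixes V_0 = 5 V.
KCL at each unknown node (sum of currents leaving = 0; resistances in Ω):
  Node 1: (V_1 - 5)/500 + (V_1 - 0)/1000 = 0
Collecting terms: 0.003 × V_1 = 0.01  =>  V_1 = 3.333 V
I_R2 = (V_1 - V_2)/R2 = (3.333 - 0)/1000 = 0.003333 A
|I_R2| = 0.003333 A

Final answer: |I_R2| = 0.003333 A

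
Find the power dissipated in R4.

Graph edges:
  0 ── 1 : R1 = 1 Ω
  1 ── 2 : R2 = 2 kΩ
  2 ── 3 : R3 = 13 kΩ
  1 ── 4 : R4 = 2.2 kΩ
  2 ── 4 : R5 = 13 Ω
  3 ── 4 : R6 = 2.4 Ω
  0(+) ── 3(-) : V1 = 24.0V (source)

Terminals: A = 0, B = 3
Nodal analysis, taking node 3 as the 0 V reference.
Source V1 fixes V_0 = 24 V.
KCL at each unknown node (sum of currents leaving = 0; resistances in Ω):
  Node 1: (V_1 - 24)/1 + (V_1 - V_2)/2000 + (V_1 - V_4)/2200 = 0
  Node 2: (V_2 - V_1)/2000 + (V_2 - 0)/13000 + (V_2 - V_4)/13 = 0
  Node 4: (V_4 - V_1)/2200 + (V_4 - V_2)/13 + (V_4 - 0)/2.4 = 0
Collecting terms (coefficients in siemens):
  1.001·V_1 - 0.0005·V_2 - 0.0004545·V_4 = 24
  0.0775·V_2 - 0.0005·V_1 - 0.07692·V_4 = 0
  0.494·V_4 - 0.0004545·V_1 - 0.07692·V_2 = 0
Solving these 3 simultaneous equations (Gaussian elimination) gives:
  V_1 = 23.98 V, V_2 = 0.2089 V, V_4 = 0.05458 V
I_R4 = (V_1 - V_4)/R4 = (23.98 - 0.05458)/2200 = 0.01087 A
P_R4 = I_R4² × R4 = (0.01087)² × 2200 = 0.2601 W

Final answer: 0.2601 W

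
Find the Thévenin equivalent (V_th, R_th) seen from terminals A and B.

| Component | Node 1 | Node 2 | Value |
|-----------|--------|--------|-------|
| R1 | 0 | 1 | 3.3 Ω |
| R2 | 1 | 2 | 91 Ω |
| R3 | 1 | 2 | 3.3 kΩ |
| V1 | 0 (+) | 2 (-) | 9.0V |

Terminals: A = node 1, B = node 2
Step 1 — V_th is the open-circuit voltage V_A - V_B (nothing connected across the terminals).
Nodal analysis, taking node 2 as the 0 V reference.
Source V1 fixes V_0 = 9 V.
KCL at each unknown node (sum of currents leaving = 0; resistances in Ω):
  Node 1: (V_1 - 9)/3.3 + (V_1 - 0)/91 + (V_1 - 0)/3300 = 0
Collecting terms: 0.3143 × V_1 = 2.727  =>  V_1 = 8.677 V
V_th = V_1 - V_2 = 8.677 - 0 = 8.677 V
Step 2 — R_th: zero the source — replace V1 by a short circuit (node 2 merges into node 0) — and find the resistance seen between A (node 1) and B (node 0).
Reduce the network between node 1 (A) and node 0 (B) by series/parallel combination:
  Rp1 = R1 ‖ R2 ‖ R3 (parallel, all between nodes 0 and 1) = 1/(1/3.3 + 1/91 + 1/3300) = 3.181 Ω
R_th = 3.181 Ω

Final answer: V_th = 8.677 V, R_th = 3.181 Ω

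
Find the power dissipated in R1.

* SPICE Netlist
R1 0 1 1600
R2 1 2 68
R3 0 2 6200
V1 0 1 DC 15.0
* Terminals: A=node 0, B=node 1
Nodal analysis, taking node 1 as the 0 V reference.
Source V1 fixes V_0 = 15 V.
KCL at each unknown node (sum of currents leaving = 0; resistances in Ω):
  Node 2: (V_2 - 0)/68 + (V_2 - 15)/6200 = 0
Collecting terms: 0.01487 × V_2 = 0.002419  =>  V_2 = 0.1627 V
I_R1 = (V_0 - V_1)/R1 = (15 - 0)/1600 = 0.009375 A
P_R1 = I_R1² × R1 = (0.009375)² × 1600 = 0.1406 W

Final answer: 0.1406 W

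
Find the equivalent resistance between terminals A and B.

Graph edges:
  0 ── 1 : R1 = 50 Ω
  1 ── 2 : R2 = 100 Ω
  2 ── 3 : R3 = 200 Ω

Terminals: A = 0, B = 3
Reduce the network between node 0 (A) and node 3 (B) by series/parallel combination:
  Rs1 = R1 + R2 (series, joined only at node 1) = 50 + 100 = 150 Ω
  Rs2 = R3 + Rs1 (series, joined only at node 2) = 200 + 150 = 350 Ω
R_eq = 350 Ω

Final answer: 350 Ω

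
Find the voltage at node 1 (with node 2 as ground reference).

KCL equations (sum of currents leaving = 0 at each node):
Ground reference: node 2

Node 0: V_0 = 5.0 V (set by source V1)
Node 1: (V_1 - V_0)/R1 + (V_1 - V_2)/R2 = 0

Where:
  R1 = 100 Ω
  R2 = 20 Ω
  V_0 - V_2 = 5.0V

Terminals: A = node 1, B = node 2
Nodal analysis, taking node 2 as the 0 V reference.
Source V1 fixes V_0 = 5 V.
KCL at each unknown node (sum of currents leaving = 0; resistances in Ω):
  Node 1: (V_1 - 5)/100 + (V_1 - 0)/20 = 0
Collecting terms: 0.06 × V_1 = 0.05  =>  V_1 = 0.8333 V
The requested potential is V_1 = 0.8333 V.

Final answer: V_1 = 0.8333 V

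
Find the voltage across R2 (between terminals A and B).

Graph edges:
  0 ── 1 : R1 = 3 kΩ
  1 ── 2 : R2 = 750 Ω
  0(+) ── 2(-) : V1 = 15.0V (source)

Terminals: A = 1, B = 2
R1 and R2 are in series across V1 (node 0 → node 1 → node 2), and the output A–B is taken across R2, so this is a voltage divider.
Series current: I = V1/(R1 + R2) = 15/(3000 + 750) = 15/3750 = 0.004 A
V_R2 = I × R2 = V1 × R2/(R1 + R2) = 15 × 750/3750 = 3 V

Final answer: 3 V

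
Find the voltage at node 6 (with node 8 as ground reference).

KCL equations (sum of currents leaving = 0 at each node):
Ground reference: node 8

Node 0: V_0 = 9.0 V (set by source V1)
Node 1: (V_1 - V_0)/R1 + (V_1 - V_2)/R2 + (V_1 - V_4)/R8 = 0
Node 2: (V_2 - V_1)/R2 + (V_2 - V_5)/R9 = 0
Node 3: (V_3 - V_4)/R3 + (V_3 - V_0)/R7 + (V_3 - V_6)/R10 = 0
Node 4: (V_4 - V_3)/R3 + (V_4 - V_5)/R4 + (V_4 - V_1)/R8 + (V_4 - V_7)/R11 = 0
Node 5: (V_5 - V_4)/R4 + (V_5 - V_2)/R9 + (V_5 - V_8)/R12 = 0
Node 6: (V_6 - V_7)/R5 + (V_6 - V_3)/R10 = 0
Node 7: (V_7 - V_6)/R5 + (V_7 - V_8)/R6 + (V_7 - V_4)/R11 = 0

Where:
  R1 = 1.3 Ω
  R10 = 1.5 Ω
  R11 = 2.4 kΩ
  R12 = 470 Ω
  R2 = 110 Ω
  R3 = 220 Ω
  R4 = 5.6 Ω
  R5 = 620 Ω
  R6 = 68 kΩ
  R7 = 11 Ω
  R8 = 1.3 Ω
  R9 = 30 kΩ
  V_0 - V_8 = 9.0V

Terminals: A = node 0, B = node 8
Nodal analysis, taking node 8 as the 0 V reference.
Source V1 fixes V_0 = 9 V.
KCL at each unknown node (sum of currents leaving = 0; resistances in Ω):
  Node 1: (V_1 - 9)/1.3 + (V_1 - V_2)/110 + (V_1 - V_4)/1.3 = 0
  Node 2: (V_2 - V_1)/110 + (V_2 - V_5)/30000 = 0
  Node 3: (V_3 - V_4)/220 + (V_3 - 9)/11 + (V_3 - V_6)/1.5 = 0
  Node 4: (V_4 - V_3)/220 + (V_4 - V_5)/5.6 + (V_4 - V_1)/1.3 + (V_4 - V_7)/2400 = 0
  Node 5: (V_5 - V_4)/5.6 + (V_5 - V_2)/30000 + (V_5 - 0)/470 = 0
  Node 6: (V_6 - V_7)/620 + (V_6 - V_3)/1.5 = 0
  Node 7: (V_7 - V_6)/620 + (V_7 - 0)/68000 + (V_7 - V_4)/2400 = 0
Collecting terms (coefficients in siemens):
  1.548·V_1 - 0.009091·V_2 - 0.7692·V_4 = 6.923
  0.009124·V_2 - 0.009091·V_1 - 0.00003333·V_5 = 0
  0.7621·V_3 - 0.004545·V_4 - 0.6667·V_6 = 0.8182
  0.9528·V_4 - 0.7692·V_1 - 0.004545·V_3 - 0.1786·V_5 - 0.0004167·V_7 = 0
  0.1807·V_5 - 0.00003333·V_2 - 0.1786·V_4 = 0
  0.6683·V_6 - 0.6667·V_3 - 0.001613·V_7 = 0
  0.002044·V_7 - 0.0004167·V_4 - 0.001613·V_6 = 0
Solving these 7 simultaneous equations (Gaussian elimination) gives:
  V_1 = 8.976 V, V_2 = 8.975 V, V_3 = 8.996 V, V_4 = 8.952 V
  V_5 = 8.846 V, V_6 = 8.996 V, V_7 = 8.922 V
The requested potential is V_6 = 8.996 V.

Final answer: V_6 = 8.996 V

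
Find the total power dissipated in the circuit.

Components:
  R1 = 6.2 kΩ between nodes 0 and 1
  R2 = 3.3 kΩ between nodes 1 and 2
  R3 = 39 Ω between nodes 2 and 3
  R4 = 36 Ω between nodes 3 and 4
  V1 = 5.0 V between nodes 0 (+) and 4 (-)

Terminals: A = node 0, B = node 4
Nodal analysis, taking node 4 as the 0 V reference.
Source V1 fixes V_0 = 5 V.
KCL at each unknown node (sum of currents leaving = 0; resistances in Ω):
  Node 1: (V_1 - 5)/6200 + (V_1 - V_2)/3300 = 0
  Node 2: (V_2 - V_1)/3300 + (V_2 - V_3)/39 = 0
  Node 3: (V_3 - V_2)/39 + (V_3 - 0)/36 = 0
Collecting terms (coefficients in siemens):
  0.0004643·V_1 - 0.000303·V_2 = 0.0008065
  0.02594·V_2 - 0.000303·V_1 - 0.02564·V_3 = 0
  0.05342·V_3 - 0.02564·V_2 = 0
Solving these 3 simultaneous equations (Gaussian elimination) gives:
  V_1 = 1.762 V, V_2 = 0.03916 V, V_3 = 0.0188 V
Power in each resistor, P = (ΔV)²/R:
  P_R1 = (5 - 1.762)²/6200 = 0.001691 W
  P_R2 = (1.762 - 0.03916)²/3300 = 0.0008999 W
  P_R3 = (0.03916 - 0.0188)²/39 = 0.00001063 W
  P_R4 = (0.0188 - 0)²/36 = 0.000009817 W
P_total = P_R1 + P_R2 + P_R3 + P_R4 = 0.002611 W

Final answer: 0.002611 W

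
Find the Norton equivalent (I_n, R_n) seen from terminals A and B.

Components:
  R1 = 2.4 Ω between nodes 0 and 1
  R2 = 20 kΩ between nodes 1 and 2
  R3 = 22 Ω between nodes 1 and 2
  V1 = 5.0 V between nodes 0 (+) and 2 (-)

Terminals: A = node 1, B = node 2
Find the Thévenin equivalent first; then I_n = V_th/R_th and R_n = R_th.
Step 1 — V_th is the open-circuit voltage V_A - V_B (nothing connected across the terminals).
Nodal analysis, taking node 2 as the 0 V reference.
Source V1 fixes V_0 = 5 V.
KCL at each unknown node (sum of currents leaving = 0; resistances in Ω):
  Node 1: (V_1 - 5)/2.4 + (V_1 - 0)/20000 + (V_1 - 0)/22 = 0
Collecting terms: 0.4622 × V_1 = 2.083  =>  V_1 = 4.508 V
V_th = V_1 - V_2 = 4.508 - 0 = 4.508 V
Step 2 — R_th: zero the source — replace V1 by a short circuit (node 2 merges into node 0) — and find the resistance seen between A (node 1) and B (node 0).
Reduce the network between node 1 (A) and node 0 (B) by series/parallel combination:
  Rp1 = R1 ‖ R2 ‖ R3 (parallel, all between nodes 0 and 1) = 1/(1/2.4 + 1/20000 + 1/22) = 2.164 Ω
R_th = 2.164 Ω
I_n = V_th/R_th = 4.508/2.164 = 2.083 A, and R_n = R_th = 2.164 Ω

Final answer: I_n = 2.083 A, R_n = 2.164 Ω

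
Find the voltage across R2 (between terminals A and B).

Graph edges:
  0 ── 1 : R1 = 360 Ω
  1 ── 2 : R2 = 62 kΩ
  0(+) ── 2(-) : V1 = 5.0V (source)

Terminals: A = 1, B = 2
R1 and R2 are in series across V1 (node 0 → node 1 → node 2), and the output A–B is taken across R2, so this is a voltage divider.
Series current: I = V1/(R1 + R2) = 5/(360 + 62000) = 5/62360 = 0.00008018 A
V_R2 = I × R2 = V1 × R2/(R1 + R2) = 5 × 62000/62360 = 4.971 V

Final answer: 4.971 V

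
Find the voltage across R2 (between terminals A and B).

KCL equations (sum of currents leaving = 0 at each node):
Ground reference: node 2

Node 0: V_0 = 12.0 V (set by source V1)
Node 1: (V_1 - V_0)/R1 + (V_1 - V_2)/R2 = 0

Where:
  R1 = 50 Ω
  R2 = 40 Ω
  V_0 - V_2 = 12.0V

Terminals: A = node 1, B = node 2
R1 and R2 are in series across V1 (node 0 → node 1 → node 2), and the output A–B is taken across R2, so this is a voltage divider.
Series current: I = V1/(R1 + R2) = 12/(50 + 40) = 12/90 = 0.1333 A
V_R2 = I × R2 = V1 × R2/(R1 + R2) = 12 × 40/90 = 5.333 V

Final answer: 5.333 V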